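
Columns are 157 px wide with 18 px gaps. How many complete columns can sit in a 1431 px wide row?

k columns need k·157 + (k−1)·18 = k·175 − 18.
k·175 − 18 ≤ 1431 → k ≤ 1449 / 175 ≈ 8.28, so k = 8.

8 columns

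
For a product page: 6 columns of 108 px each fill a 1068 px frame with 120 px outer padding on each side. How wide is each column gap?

Take off 240 px of margins, leaving 828 px.
Columns use 648 px, leaving 180 px across 5 column gaps = 36 px each.

36 px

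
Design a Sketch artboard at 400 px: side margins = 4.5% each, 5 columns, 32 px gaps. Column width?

Each margin = 4.5% of 400 = 18 px; content = 400 − 2·18 = 364 px.
Subtracting 4 gaps of 32 leaves 236 for 5 columns, so c = 47.2 px.

47.2 px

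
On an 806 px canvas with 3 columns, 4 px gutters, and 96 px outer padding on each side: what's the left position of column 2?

302 px

Content = 806 − 2·96 = 614 px.
3c + 2·4 = 614 → 3c = 606 → c = 202 px.
Each column+gutter stride is 206 px; 1 of them past the 96 px margin is 96 + 206 = 302 px.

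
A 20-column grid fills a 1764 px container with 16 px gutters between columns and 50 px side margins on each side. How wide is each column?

68 px

Inside the margins: 1764 − 100 = 1664 px.
20c + 19·16 = 1664 → 20c = 1360 → c = 68 px.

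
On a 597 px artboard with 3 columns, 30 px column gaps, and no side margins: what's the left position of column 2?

209 px

3 columns + 2 column gaps: 3c + 2·30 = 597.
3c = 597 − 60 = 537, so c = 179 px.
No margin, so column 2 starts at 1·(column + gutter) = 1·209 = 209 px.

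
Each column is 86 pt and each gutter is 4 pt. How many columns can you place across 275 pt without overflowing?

Each extra column adds 86 + 4 = 90 pt.
(275 + 4) / 90 = 3.10, so 3 columns fit.

3 columns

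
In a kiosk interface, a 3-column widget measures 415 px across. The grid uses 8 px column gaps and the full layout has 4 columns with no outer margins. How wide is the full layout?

Subtracting 2 column gaps of 8 leaves 399 for 3 columns, so c = 133 px.
Summing: 532 + 24 = 556 px.

556 px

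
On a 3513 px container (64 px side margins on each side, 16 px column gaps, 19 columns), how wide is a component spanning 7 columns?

Take off 128 px of margins, leaving 3385 px.
3385 − 18·16 = 3097; ÷19 gives c = 163 px.
7 columns plus 6 column gaps: 1141 + 96 = 1237 px.

1237 px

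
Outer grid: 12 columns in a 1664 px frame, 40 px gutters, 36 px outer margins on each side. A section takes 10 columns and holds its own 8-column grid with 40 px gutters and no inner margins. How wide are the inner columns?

Outer content = 1664 − 2·36 = 1592 px.
Subtracting 11 gutters of 40 leaves 1152 for 12 columns, so c = 96 px.
Span of 10: 10·96 + 9·40 = 960 + 360 = 1320 px.
Subtracting 7 gutters of 40 leaves 1040 for 8 columns, so d = 130 px.

130 px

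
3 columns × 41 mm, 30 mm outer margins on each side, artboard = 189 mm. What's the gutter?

Subtract both margins: 189 − 2·30 = 129 mm.
3·41 + 2g = 129 → 2g = 6 → g = 3 mm.

3 mm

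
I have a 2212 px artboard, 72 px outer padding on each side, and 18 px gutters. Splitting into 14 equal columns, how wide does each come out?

131 px

Content width = 2212 − 2·72 = 2068 px.
2068 − 13·18 = 1834; ÷14 gives c = 131 px.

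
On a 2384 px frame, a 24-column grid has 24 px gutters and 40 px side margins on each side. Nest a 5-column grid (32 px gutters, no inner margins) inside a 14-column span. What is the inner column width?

241.2 px

Inside the margins: 2384 − 80 = 2304 px.
2304 − 23·24 = 1752; ÷24 gives c = 73 px.
Span of 14: 14·73 + 13·24 = 1022 + 312 = 1334 px.
5 columns + 4 gutters: 5d + 4·32 = 1334.
5d = 1334 − 128 = 1206, so d = 241.2 px.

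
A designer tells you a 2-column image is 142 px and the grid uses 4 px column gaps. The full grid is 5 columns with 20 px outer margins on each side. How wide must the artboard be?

401 px

2c + 1·4 = 142 → 2c = 138 → c = 69 px.
Total width: 2·20 + 5·69 + 4·4 = 401 px.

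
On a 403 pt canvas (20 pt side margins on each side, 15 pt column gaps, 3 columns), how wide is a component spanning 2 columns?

237 pt

Inside the margins: 403 − 40 = 363 pt.
3 columns + 2 column gaps: 3c + 2·15 = 363.
3c = 363 − 30 = 333, so c = 111 pt.
2 columns plus 1 column gap: 222 + 15 = 237 pt.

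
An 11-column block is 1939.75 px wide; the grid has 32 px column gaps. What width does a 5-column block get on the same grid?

864.25 px

1939.75 − 10·32 = 1619.75; ÷11 gives c = 147.25 px.
Span of 5: 5·147.25 + 4·32 = 736.25 + 128 = 864.25 px.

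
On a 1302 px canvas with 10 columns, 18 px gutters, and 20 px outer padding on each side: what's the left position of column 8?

916 px

Subtract both margins: 1302 − 2·20 = 1262 px.
10c + 9·18 = 1262 → 10c = 1100 → c = 110 px.
Before column 8: the margin + 7 columns + 7 gutters.
Offset = 20 + 7·(110 + 18) = 20 + 896 = 916 px.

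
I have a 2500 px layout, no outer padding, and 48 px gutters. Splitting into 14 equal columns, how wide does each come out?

2500 − 13·48 = 1876; ÷14 gives c = 134 px.

134 px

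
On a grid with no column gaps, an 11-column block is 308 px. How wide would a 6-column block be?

168 px

308 / 11 = 28 px per column.
With no column gaps, 6 columns span 6·28 = 168 px.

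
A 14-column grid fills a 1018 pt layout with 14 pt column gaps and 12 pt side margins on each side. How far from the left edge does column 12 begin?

804 pt

Content = 1018 − 2·12 = 994 pt.
14 columns + 13 column gaps: 14c + 13·14 = 994.
14c = 994 − 182 = 812, so c = 58 pt.
Before column 12: the margin + 11 columns + 11 column gaps.
Offset = 12 + 11·(58 + 14) = 12 + 792 = 804 pt.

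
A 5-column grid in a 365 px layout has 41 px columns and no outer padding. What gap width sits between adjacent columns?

5·41 + 4g = 365 → 4g = 160 → g = 40 px.

40 px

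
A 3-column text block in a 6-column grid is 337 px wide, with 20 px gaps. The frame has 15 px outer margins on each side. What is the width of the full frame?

Subtracting 2 gaps of 20 leaves 297 for 3 columns, so c = 99 px.
Adding margins, columns and gutters: 30 + 594 + 100 = 724 px.

724 px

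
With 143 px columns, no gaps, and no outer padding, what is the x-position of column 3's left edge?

286 px

Before column 3: 2 columns + 2 gaps.
Offset = 2·(143 + 0) = 2·143 = 286 px.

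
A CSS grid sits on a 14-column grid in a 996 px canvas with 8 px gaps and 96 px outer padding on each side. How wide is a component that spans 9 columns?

514 px

Take off 192 px of margins, leaving 804 px.
Subtracting 13 gaps of 8 leaves 700 for 14 columns, so c = 50 px.
Span of 9: 9·50 + 8·8 = 450 + 64 = 514 px.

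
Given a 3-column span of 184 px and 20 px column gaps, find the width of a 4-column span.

184 − 2·20 = 144; ÷3 gives c = 48 px.
4-column span = 4·48 + 3·20 = 252 px.

252 px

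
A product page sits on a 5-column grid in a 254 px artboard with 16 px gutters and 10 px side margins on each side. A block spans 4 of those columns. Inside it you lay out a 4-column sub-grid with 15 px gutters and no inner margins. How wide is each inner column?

Outer content = 254 − 2·10 = 234 px.
5 columns + 4 gutters: 5c + 4·16 = 234.
5c = 234 − 64 = 170, so c = 34 px.
Span of 4: 4·34 + 3·16 = 136 + 48 = 184 px.
184 − 3·15 = 139; ÷4 gives d = 34.75 px.

34.75 px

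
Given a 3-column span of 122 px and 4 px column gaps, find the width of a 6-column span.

Subtracting 2 column gaps of 4 leaves 114 for 3 columns, so c = 38 px.
Span of 6: 6·38 + 5·4 = 228 + 20 = 248 px.

248 px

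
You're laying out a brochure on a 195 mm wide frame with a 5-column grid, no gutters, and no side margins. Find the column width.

39 mm

With no gutters, each column is 195/5 = 39 mm.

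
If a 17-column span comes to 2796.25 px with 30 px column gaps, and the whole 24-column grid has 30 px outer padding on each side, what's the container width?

4020 px

Subtracting 16 column gaps of 30 leaves 2316.25 for 17 columns, so c = 136.25 px.
Total width: 2·30 + 24·136.25 + 23·30 = 4020 px.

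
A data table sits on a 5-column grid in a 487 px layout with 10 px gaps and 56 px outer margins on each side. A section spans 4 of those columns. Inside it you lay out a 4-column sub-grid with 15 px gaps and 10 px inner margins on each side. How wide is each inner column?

Inside the margins: 487 − 112 = 375 px.
Subtracting 4 gaps of 10 leaves 335 for 5 columns, so c = 67 px.
Span of 4: 4·67 + 3·10 = 268 + 30 = 298 px.
Inner content = 298 − 2·10 = 278 px.
4d + 3·15 = 278 → 4d = 233 → d = 58.25 px.

58.25 px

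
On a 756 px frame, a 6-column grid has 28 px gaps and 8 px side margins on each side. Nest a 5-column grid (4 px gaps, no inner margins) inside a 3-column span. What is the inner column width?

Subtract both margins: 756 − 2·8 = 740 px.
6 columns + 5 gaps: 6c + 5·28 = 740.
6c = 740 − 140 = 600, so c = 100 px.
3-column span = 3·100 + 2·28 = 356 px.
Subtracting 4 gaps of 4 leaves 340 for 5 columns, so d = 68 px.

68 px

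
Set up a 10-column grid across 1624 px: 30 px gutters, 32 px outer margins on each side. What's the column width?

Content width = 1624 − 2·32 = 1560 px.
10 columns + 9 gutters: 10c + 9·30 = 1560.
10c = 1560 − 270 = 1290, so c = 129 px.

129 px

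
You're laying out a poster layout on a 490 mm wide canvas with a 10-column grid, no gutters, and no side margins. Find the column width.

49 mm

490 / 10 = 49 mm per column.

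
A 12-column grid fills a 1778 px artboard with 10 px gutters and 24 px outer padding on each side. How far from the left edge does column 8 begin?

1039 px

Subtract both margins: 1778 − 2·24 = 1730 px.
Subtracting 11 gutters of 10 leaves 1620 for 12 columns, so c = 135 px.
Column 8 starts at margin + 7·(column + gutter) = 24 + 7·145 = 1039 px.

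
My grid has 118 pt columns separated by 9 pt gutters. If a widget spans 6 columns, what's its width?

6 columns plus 5 gutters: 708 + 45 = 753 pt.

753 pt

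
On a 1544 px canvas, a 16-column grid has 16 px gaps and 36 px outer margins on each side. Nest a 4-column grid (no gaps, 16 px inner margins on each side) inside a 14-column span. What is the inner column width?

313.5 px

Subtract both margins: 1544 − 2·36 = 1472 px.
16 columns + 15 gaps: 16c + 15·16 = 1472.
16c = 1472 − 240 = 1232, so c = 77 px.
14 columns plus 13 gaps: 1078 + 208 = 1286 px.
Inner content = 1286 − 2·16 = 1254 px.
1254 / 4 = 313.5 px per column.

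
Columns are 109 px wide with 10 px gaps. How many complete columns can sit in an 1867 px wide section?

15 columns

k columns need k·109 + (k−1)·10 = k·119 − 10.
k·119 − 10 ≤ 1867 → k ≤ 1877 / 119 ≈ 15.77, so k = 15.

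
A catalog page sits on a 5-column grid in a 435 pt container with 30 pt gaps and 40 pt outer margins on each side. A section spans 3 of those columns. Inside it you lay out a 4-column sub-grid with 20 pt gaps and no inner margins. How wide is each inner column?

Outer content = 435 − 2·40 = 355 pt.
5c + 4·30 = 355 → 5c = 235 → c = 47 pt.
3-column span = 3·47 + 2·30 = 201 pt.
Subtracting 3 gaps of 20 leaves 141 for 4 columns, so d = 35.25 pt.

35.25 pt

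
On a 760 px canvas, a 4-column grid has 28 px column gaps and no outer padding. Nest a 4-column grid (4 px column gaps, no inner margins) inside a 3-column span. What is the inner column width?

137.75 px

760 − 3·28 = 676; ÷4 gives c = 169 px.
3 columns plus 2 column gaps: 507 + 56 = 563 px.
4 columns + 3 column gaps: 4d + 3·4 = 563.
4d = 563 − 12 = 551, so d = 137.75 px.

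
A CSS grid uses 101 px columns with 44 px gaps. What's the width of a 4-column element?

4 columns plus 3 gaps: 404 + 132 = 536 px.

536 px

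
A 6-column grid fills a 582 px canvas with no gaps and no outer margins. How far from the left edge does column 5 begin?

With no gaps, each column is 582/6 = 97 px.
Before column 5: 4 columns + 4 gaps.
Offset = 4·(97 + 0) = 4·97 = 388 px.

388 px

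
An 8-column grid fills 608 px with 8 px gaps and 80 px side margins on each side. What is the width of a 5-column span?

277 px

Inside the margins: 608 − 160 = 448 px.
8c + 7·8 = 448 → 8c = 392 → c = 49 px.
5 columns plus 4 gaps: 245 + 32 = 277 px.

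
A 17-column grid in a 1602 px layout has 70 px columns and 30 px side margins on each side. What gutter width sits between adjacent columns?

Take off 60 px of margins, leaving 1542 px.
Columns use 1190 px, leaving 352 px across 16 gutters = 22 px each.

22 px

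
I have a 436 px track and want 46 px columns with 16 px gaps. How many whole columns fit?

k columns need k·46 + (k−1)·16 = k·62 − 16.
k·62 − 16 ≤ 436 → k ≤ 452 / 62 ≈ 7.29, so k = 7.

7 columns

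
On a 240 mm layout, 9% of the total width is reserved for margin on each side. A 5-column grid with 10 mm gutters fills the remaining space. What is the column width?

Each margin = 9% of 240 = 21.6 mm; content = 240 − 2·21.6 = 196.8 mm.
196.8 − 4·10 = 156.8; ÷5 gives c = 31.36 mm.

31.36 mm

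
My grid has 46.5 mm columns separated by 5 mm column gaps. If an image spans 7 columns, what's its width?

7 columns plus 6 column gaps: 325.5 + 30 = 355.5 mm.

355.5 mm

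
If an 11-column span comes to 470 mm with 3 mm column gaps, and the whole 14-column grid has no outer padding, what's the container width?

599 mm

Subtracting 10 column gaps of 3 leaves 440 for 11 columns, so c = 40 mm.
Summing: 560 + 39 = 599 mm.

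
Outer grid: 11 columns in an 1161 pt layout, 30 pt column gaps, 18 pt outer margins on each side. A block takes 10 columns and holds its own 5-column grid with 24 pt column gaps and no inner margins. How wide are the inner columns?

Inside the margins: 1161 − 36 = 1125 pt.
Subtracting 10 column gaps of 30 leaves 825 for 11 columns, so c = 75 pt.
10 columns plus 9 column gaps: 750 + 270 = 1020 pt.
1020 − 4·24 = 924; ÷5 gives d = 184.8 pt.

184.8 pt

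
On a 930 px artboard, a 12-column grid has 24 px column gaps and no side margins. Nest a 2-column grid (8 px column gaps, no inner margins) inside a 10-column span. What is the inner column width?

12 columns + 11 column gaps: 12c + 11·24 = 930.
12c = 930 − 264 = 666, so c = 55.5 px.
Span of 10: 10·55.5 + 9·24 = 555 + 216 = 771 px.
2 columns + 1 column gap: 2d + 1·8 = 771.
2d = 771 − 8 = 763, so d = 381.5 px.

381.5 px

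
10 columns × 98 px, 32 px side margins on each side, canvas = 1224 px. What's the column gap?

Inside the margins: 1224 − 64 = 1160 px.
Columns use 980 px, leaving 180 px across 9 column gaps = 20 px each.

20 px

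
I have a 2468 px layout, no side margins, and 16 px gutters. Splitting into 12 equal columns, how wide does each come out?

12 columns + 11 gutters: 12c + 11·16 = 2468.
12c = 2468 − 176 = 2292, so c = 191 px.

191 px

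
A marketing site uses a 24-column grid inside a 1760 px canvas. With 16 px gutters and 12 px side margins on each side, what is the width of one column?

57 px

Inside the margins: 1760 − 24 = 1736 px.
24 columns + 23 gutters: 24c + 23·16 = 1736.
24c = 1736 − 368 = 1368, so c = 57 px.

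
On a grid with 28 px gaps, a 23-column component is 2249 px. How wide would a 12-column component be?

1160 px

Subtracting 22 gaps of 28 leaves 1633 for 23 columns, so c = 71 px.
12-column span = 12·71 + 11·28 = 1160 px.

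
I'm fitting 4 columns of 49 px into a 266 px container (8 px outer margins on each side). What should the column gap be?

Inside the margins: 266 − 16 = 250 px.
Columns use 196 px, leaving 54 px across 3 column gaps = 18 px each.

18 px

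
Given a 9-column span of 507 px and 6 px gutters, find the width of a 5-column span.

279 px

507 − 8·6 = 459; ÷9 gives c = 51 px.
5 columns plus 4 gutters: 255 + 24 = 279 px.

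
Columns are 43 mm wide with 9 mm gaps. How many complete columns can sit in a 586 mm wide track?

Each extra column adds 43 + 9 = 52 mm.
(586 + 9) / 52 = 11.44, so 11 columns fit.

11 columns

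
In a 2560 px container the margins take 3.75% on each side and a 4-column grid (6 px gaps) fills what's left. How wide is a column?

587.5 px

Margins: 3.75% × 2560 = 96 px each, so content = 2560 − 192 = 2368 px.
2368 − 3·6 = 2350; ÷4 gives c = 587.5 px.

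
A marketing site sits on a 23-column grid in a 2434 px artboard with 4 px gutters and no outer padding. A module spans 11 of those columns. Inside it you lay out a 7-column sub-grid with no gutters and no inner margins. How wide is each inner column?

166 px

23c + 22·4 = 2434 → 23c = 2346 → c = 102 px.
Span of 11: 11·102 + 10·4 = 1122 + 40 = 1162 px.
1162 / 7 = 166 px per column.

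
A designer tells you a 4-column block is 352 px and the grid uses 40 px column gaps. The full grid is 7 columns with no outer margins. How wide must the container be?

646 px

Subtracting 3 column gaps of 40 leaves 232 for 4 columns, so c = 58 px.
Summing: 406 + 240 = 646 px.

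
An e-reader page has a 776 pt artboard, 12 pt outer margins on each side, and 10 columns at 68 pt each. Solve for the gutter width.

8 pt

Subtract both margins: 776 − 2·12 = 752 pt.
Columns use 680 pt, leaving 72 pt across 9 gutters = 8 pt each.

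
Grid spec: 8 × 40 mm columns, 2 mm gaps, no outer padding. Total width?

334 mm

Total width: 8·40 + 7·2 = 334 mm.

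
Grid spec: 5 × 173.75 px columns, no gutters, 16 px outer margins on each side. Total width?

Total width: 2·16 + 5·173.75 = 900.75 px.

900.75 px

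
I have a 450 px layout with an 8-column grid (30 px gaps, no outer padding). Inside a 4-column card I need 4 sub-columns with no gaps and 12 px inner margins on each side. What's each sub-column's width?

Subtracting 7 gaps of 30 leaves 240 for 8 columns, so c = 30 px.
Span of 4: 4·30 + 3·30 = 120 + 90 = 210 px.
Inner content = 210 − 2·12 = 186 px.
186 / 4 = 46.5 px per column.

46.5 px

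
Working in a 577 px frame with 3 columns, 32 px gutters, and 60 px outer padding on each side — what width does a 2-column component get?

294 px

Subtract both margins: 577 − 2·60 = 457 px.
3 columns + 2 gutters: 3c + 2·32 = 457.
3c = 457 − 64 = 393, so c = 131 px.
Span of 2: 2·131 + 1·32 = 262 + 32 = 294 px.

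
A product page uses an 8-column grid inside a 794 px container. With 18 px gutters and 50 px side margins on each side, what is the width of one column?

Take off 100 px of margins, leaving 694 px.
8c + 7·18 = 694 → 8c = 568 → c = 71 px.

71 px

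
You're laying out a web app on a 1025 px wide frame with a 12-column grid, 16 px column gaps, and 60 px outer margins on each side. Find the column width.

Content width = 1025 − 2·60 = 905 px.
12c + 11·16 = 905 → 12c = 729 → c = 60.75 px.

60.75 px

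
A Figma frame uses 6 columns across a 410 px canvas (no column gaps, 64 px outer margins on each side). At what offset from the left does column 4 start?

205 px

Take off 128 px of margins, leaving 282 px.
282 / 6 = 47 px per column.
Column 4 starts at margin + 3·(column + gutter) = 64 + 3·47 = 205 px.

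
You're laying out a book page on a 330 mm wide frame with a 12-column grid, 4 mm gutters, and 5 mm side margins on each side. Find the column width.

Subtract both margins: 330 − 2·5 = 320 mm.
12c + 11·4 = 320 → 12c = 276 → c = 23 mm.

23 mm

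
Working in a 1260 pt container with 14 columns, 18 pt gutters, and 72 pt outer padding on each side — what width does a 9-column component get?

Content width = 1260 − 2·72 = 1116 pt.
14c + 13·18 = 1116 → 14c = 882 → c = 63 pt.
Span of 9: 9·63 + 8·18 = 567 + 144 = 711 pt.

711 pt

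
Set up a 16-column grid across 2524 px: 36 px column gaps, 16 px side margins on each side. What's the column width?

122 px

Inside the margins: 2524 − 32 = 2492 px.
Subtracting 15 column gaps of 36 leaves 1952 for 16 columns, so c = 122 px.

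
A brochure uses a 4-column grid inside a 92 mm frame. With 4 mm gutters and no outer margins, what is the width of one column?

20 mm

Subtracting 3 gutters of 4 leaves 80 for 4 columns, so c = 20 mm.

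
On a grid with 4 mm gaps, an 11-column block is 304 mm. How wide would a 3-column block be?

11c + 10·4 = 304 → 11c = 264 → c = 24 mm.
3 columns plus 2 gaps: 72 + 8 = 80 mm.

80 mm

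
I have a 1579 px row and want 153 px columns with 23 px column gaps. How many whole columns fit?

9 columns: 9·153 + 8·23 = 1561 px ≤ 1579.
10 columns: 1737 px > 1579. So 9.

9 columns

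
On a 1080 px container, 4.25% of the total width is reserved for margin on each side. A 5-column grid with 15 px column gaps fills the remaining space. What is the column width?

185.64 px

1080 × (1 − 2·4.25%) = 1080 × 91.5% = 988.2 px for the columns.
5 columns + 4 column gaps: 5c + 4·15 = 988.2.
5c = 988.2 − 60 = 928.2, so c = 185.64 px.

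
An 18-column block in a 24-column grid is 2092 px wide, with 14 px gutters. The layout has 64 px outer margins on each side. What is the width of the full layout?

18 columns + 17 gutters: 18c + 17·14 = 2092.
18c = 2092 − 238 = 1854, so c = 103 px.
Total width: 2·64 + 24·103 + 23·14 = 2922 px.

2922 px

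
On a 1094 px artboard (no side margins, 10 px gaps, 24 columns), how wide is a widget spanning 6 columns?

1094 − 23·10 = 864; ÷24 gives c = 36 px.
Span of 6: 6·36 + 5·10 = 216 + 50 = 266 px.

266 px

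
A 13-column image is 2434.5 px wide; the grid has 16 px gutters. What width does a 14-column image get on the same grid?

2623 px

2434.5 − 12·16 = 2242.5; ÷13 gives c = 172.5 px.
14-column span = 14·172.5 + 13·16 = 2623 px.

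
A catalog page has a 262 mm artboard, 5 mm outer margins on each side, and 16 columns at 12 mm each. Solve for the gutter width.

Content width = 262 − 2·5 = 252 mm.
16·12 + 15g = 252 → 15g = 60 → g = 4 mm.

4 mm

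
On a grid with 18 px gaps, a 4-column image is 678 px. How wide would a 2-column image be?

4 columns + 3 gaps: 4c + 3·18 = 678.
4c = 678 − 54 = 624, so c = 156 px.
Span of 2: 2·156 + 1·18 = 312 + 18 = 330 px.

330 px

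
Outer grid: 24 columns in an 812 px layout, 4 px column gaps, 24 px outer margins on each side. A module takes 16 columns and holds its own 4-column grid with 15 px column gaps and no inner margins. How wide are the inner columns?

115.75 px

Inside the margins: 812 − 48 = 764 px.
764 − 23·4 = 672; ÷24 gives c = 28 px.
16-column span = 16·28 + 15·4 = 508 px.
4d + 3·15 = 508 → 4d = 463 → d = 115.75 px.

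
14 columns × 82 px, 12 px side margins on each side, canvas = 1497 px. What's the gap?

Content width = 1497 − 2·12 = 1473 px.
14 columns take 14·82 = 1148 px; remaining 325 splits into 13 gaps.
g = 325 / 13 = 25 px.

25 px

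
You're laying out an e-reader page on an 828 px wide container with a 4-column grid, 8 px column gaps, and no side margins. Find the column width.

201 px

Subtracting 3 column gaps of 8 leaves 804 for 4 columns, so c = 201 px.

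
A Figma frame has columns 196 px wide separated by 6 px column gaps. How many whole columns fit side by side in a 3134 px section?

k columns need k·196 + (k−1)·6 = k·202 − 6.
k·202 − 6 ≤ 3134 → k ≤ 3140 / 202 ≈ 15.54, so k = 15.

15 columns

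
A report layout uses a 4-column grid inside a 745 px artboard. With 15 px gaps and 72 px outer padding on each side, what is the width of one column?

139 px

Take off 144 px of margins, leaving 601 px.
601 − 3·15 = 556; ÷4 gives c = 139 px.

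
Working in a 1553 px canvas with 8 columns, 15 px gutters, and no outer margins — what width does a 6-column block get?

8c + 7·15 = 1553 → 8c = 1448 → c = 181 px.
Span of 6: 6·181 + 5·15 = 1086 + 75 = 1161 px.

1161 px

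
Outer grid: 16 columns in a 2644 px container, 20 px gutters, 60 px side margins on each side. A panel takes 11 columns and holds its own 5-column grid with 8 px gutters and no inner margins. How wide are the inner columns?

339.4 px

Subtract both margins: 2644 − 2·60 = 2524 px.
Subtracting 15 gutters of 20 leaves 2224 for 16 columns, so c = 139 px.
Span of 11: 11·139 + 10·20 = 1529 + 200 = 1729 px.
Subtracting 4 gutters of 8 leaves 1697 for 5 columns, so d = 339.4 px.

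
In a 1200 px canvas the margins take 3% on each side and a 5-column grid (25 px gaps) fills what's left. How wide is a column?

205.6 px

Each margin = 3% of 1200 = 36 px; content = 1200 − 2·36 = 1128 px.
5 columns + 4 gaps: 5c + 4·25 = 1128.
5c = 1128 − 100 = 1028, so c = 205.6 px.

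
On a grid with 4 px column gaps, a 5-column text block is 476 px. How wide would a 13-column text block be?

5c + 4·4 = 476 → 5c = 460 → c = 92 px.
Span of 13: 13·92 + 12·4 = 1196 + 48 = 1244 px.

1244 px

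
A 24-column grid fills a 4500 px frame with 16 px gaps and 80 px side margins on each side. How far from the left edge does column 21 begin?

Take off 160 px of margins, leaving 4340 px.
Subtracting 23 gaps of 16 leaves 3972 for 24 columns, so c = 165.5 px.
Before column 21: the margin + 20 columns + 20 gaps.
Offset = 80 + 20·(165.5 + 16) = 80 + 3630 = 3710 px.

3710 px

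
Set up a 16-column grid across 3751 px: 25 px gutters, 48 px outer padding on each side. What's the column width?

Take off 96 px of margins, leaving 3655 px.
16 columns + 15 gutters: 16c + 15·25 = 3655.
16c = 3655 − 375 = 3280, so c = 205 px.

205 px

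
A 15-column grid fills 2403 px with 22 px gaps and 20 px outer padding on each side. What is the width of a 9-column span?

Subtract both margins: 2403 − 2·20 = 2363 px.
2363 − 14·22 = 2055; ÷15 gives c = 137 px.
9-column span = 9·137 + 8·22 = 1409 px.

1409 px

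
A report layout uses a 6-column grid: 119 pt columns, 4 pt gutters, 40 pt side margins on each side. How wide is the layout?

Layout = 2·40 + 6·119 + 5·4 = 80 + 714 + 20 = 814 pt.

814 pt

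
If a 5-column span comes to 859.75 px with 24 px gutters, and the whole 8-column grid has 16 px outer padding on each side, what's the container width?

1422 px

5 columns + 4 gutters: 5c + 4·24 = 859.75.
5c = 859.75 − 96 = 763.75, so c = 152.75 px.
Container = 2·16 + 8·152.75 + 7·24 = 32 + 1222 + 168 = 1422 px.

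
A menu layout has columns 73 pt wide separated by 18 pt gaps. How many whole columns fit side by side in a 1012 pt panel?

11 columns

Each extra column adds 73 + 18 = 91 pt.
(1012 + 18) / 91 = 11.32, so 11 columns fit.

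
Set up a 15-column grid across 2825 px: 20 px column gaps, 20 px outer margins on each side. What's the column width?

167 px

Subtract both margins: 2825 − 2·20 = 2785 px.
2785 − 14·20 = 2505; ÷15 gives c = 167 px.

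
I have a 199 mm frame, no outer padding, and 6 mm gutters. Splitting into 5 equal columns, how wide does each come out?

199 − 4·6 = 175; ÷5 gives c = 35 mm.

35 mm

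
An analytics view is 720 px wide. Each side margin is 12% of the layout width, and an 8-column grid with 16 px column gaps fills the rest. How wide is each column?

54.4 px

Margins: 12% × 720 = 86.4 px each, so content = 720 − 172.8 = 547.2 px.
547.2 − 7·16 = 435.2; ÷8 gives c = 54.4 px.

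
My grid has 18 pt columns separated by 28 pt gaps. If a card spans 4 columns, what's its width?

4-column span = 4·18 + 3·28 = 156 pt.

156 pt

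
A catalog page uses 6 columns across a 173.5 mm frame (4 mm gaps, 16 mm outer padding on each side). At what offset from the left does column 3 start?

64.5 mm

Inside the margins: 173.5 − 32 = 141.5 mm.
Subtracting 5 gaps of 4 leaves 121.5 for 6 columns, so c = 20.25 mm.
Before column 3: the margin + 2 columns + 2 gaps.
Offset = 16 + 2·(20.25 + 4) = 16 + 48.5 = 64.5 mm.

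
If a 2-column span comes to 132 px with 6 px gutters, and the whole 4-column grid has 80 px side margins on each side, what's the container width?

2 columns + 1 gutter: 2c + 1·6 = 132.
2c = 132 − 6 = 126, so c = 63 px.
Container = 2·80 + 4·63 + 3·6 = 160 + 252 + 18 = 430 px.

430 px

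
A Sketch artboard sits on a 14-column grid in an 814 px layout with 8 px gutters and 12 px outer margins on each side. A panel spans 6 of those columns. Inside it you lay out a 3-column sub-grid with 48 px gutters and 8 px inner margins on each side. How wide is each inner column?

74 px

Inside the margins: 814 − 24 = 790 px.
14 columns + 13 gutters: 14c + 13·8 = 790.
14c = 790 − 104 = 686, so c = 49 px.
6 columns plus 5 gutters: 294 + 40 = 334 px.
Inner content = 334 − 2·8 = 318 px.
318 − 2·48 = 222; ÷3 gives d = 74 px.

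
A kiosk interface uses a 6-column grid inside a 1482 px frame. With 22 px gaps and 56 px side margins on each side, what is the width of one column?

210 px

Inside the margins: 1482 − 112 = 1370 px.
6 columns + 5 gaps: 6c + 5·22 = 1370.
6c = 1370 − 110 = 1260, so c = 210 px.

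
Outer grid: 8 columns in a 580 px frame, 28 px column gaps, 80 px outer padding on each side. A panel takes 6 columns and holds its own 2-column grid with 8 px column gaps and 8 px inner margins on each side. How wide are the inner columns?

142 px

Inside the margins: 580 − 160 = 420 px.
420 − 7·28 = 224; ÷8 gives c = 28 px.
Span of 6: 6·28 + 5·28 = 168 + 140 = 308 px.
Inner content = 308 − 2·8 = 292 px.
Subtracting 1 column gap of 8 leaves 284 for 2 columns, so d = 142 px.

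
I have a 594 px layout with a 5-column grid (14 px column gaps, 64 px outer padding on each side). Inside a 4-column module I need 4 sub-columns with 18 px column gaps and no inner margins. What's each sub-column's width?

Outer content = 594 − 2·64 = 466 px.
Subtracting 4 column gaps of 14 leaves 410 for 5 columns, so c = 82 px.
Span of 4: 4·82 + 3·14 = 328 + 42 = 370 px.
4 columns + 3 column gaps: 4d + 3·18 = 370.
4d = 370 − 54 = 316, so d = 79 px.

79 px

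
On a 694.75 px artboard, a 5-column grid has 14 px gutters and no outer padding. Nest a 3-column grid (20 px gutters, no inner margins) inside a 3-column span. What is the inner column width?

123.75 px

Subtracting 4 gutters of 14 leaves 638.75 for 5 columns, so c = 127.75 px.
3 columns plus 2 gutters: 383.25 + 28 = 411.25 px.
3d + 2·20 = 411.25 → 3d = 371.25 → d = 123.75 px.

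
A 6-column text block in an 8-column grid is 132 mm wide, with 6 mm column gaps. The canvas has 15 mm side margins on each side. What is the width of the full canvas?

208 mm

Subtracting 5 column gaps of 6 leaves 102 for 6 columns, so c = 17 mm.
Total width: 2·15 + 8·17 + 7·6 = 208 mm.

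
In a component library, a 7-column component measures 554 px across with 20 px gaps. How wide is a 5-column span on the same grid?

554 − 6·20 = 434; ÷7 gives c = 62 px.
5 columns plus 4 gaps: 310 + 80 = 390 px.

390 px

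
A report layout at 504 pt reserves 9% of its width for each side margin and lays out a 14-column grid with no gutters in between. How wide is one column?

29.52 pt

Each margin = 9% of 504 = 45.36 pt; content = 504 − 2·45.36 = 413.28 pt.
With no gutters, each column is 413.28/14 = 29.52 pt.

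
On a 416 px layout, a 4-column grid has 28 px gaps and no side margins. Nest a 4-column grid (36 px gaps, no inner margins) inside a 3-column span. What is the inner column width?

49.25 px

Subtracting 3 gaps of 28 leaves 332 for 4 columns, so c = 83 px.
3 columns plus 2 gaps: 249 + 56 = 305 px.
4d + 3·36 = 305 → 4d = 197 → d = 49.25 px.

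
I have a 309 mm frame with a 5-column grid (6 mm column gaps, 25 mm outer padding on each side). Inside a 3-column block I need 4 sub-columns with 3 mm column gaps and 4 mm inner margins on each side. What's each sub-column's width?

Subtract both margins: 309 − 2·25 = 259 mm.
259 − 4·6 = 235; ÷5 gives c = 47 mm.
Span of 3: 3·47 + 2·6 = 141 + 12 = 153 mm.
Inner content = 153 − 2·4 = 145 mm.
4 columns + 3 column gaps: 4d + 3·3 = 145.
4d = 145 − 9 = 136, so d = 34 mm.

34 mm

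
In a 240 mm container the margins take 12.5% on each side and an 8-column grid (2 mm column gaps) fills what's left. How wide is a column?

Each margin = 12.5% of 240 = 30 mm; content = 240 − 2·30 = 180 mm.
Subtracting 7 column gaps of 2 leaves 166 for 8 columns, so c = 20.75 mm.

20.75 mm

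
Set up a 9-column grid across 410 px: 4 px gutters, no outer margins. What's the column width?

410 − 8·4 = 378; ÷9 gives c = 42 px.

42 px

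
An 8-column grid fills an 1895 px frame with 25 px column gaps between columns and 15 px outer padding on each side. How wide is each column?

Subtract both margins: 1895 − 2·15 = 1865 px.
1865 − 7·25 = 1690; ÷8 gives c = 211.25 px.

211.25 px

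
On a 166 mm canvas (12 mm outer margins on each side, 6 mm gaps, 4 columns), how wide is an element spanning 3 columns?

Take off 24 mm of margins, leaving 142 mm.
4 columns + 3 gaps: 4c + 3·6 = 142.
4c = 142 − 18 = 124, so c = 31 mm.
3 columns plus 2 gaps: 93 + 12 = 105 mm.

105 mm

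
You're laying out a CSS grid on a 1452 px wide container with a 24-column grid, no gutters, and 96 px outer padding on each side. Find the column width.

52.5 px

Inside the margins: 1452 − 192 = 1260 px.
24c = 1260 → c = 52.5 px.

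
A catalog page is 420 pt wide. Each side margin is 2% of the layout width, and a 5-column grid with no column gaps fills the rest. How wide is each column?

80.64 pt

420 × (1 − 2·2%) = 420 × 96% = 403.2 pt for the columns.
403.2 / 5 = 80.64 pt per column.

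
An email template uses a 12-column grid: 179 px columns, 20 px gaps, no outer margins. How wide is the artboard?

Artboard = 12·179 + 11·20 = 2148 + 220 = 2368 px.

2368 px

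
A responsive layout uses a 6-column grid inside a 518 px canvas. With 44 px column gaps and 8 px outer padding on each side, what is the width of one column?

47 px

Inside the margins: 518 − 16 = 502 px.
6c + 5·44 = 502 → 6c = 282 → c = 47 px.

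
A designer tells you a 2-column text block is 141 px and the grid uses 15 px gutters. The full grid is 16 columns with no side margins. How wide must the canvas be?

2c + 1·15 = 141 → 2c = 126 → c = 63 px.
Total width: 16·63 + 15·15 = 1233 px.

1233 px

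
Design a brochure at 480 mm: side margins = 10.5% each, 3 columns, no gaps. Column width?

126.4 mm

480 × (1 − 2·10.5%) = 480 × 79% = 379.2 mm for the columns.
3c = 379.2 → c = 126.4 mm.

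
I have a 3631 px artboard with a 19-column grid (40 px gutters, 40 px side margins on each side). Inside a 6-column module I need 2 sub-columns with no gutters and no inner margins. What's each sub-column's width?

Inside the margins: 3631 − 80 = 3551 px.
Subtracting 18 gutters of 40 leaves 2831 for 19 columns, so c = 149 px.
6-column span = 6·149 + 5·40 = 1094 px.
2d = 1094 → d = 547 px.

547 px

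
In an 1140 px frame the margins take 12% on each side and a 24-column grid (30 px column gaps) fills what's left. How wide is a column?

1140 × (1 − 2·12%) = 1140 × 76% = 866.4 px for the columns.
24 columns + 23 column gaps: 24c + 23·30 = 866.4.
24c = 866.4 − 690 = 176.4, so c = 7.35 px.

7.35 px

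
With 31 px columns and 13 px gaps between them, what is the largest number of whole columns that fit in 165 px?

Each extra column adds 31 + 13 = 44 px.
(165 + 13) / 44 = 4.05, so 4 columns fit.

4 columns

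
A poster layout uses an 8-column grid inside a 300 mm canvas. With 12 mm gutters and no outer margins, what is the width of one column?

Subtracting 7 gutters of 12 leaves 216 for 8 columns, so c = 27 mm.

27 mm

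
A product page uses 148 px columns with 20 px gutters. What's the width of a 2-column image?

316 px

2-column span = 2·148 + 1·20 = 316 px.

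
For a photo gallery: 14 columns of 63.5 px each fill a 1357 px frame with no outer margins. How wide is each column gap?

Columns use 889 px, leaving 468 px across 13 column gaps = 36 px each.

36 px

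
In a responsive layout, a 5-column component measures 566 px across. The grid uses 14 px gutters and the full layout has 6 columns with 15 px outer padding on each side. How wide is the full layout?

712 px

5c + 4·14 = 566 → 5c = 510 → c = 102 px.
Adding margins, columns and gutters: 30 + 612 + 70 = 712 px.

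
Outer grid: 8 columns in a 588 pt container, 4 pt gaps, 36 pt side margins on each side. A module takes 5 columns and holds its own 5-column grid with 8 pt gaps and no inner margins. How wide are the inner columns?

Subtract both margins: 588 − 2·36 = 516 pt.
8c + 7·4 = 516 → 8c = 488 → c = 61 pt.
Span of 5: 5·61 + 4·4 = 305 + 16 = 321 pt.
Subtracting 4 gaps of 8 leaves 289 for 5 columns, so d = 57.8 pt.

57.8 pt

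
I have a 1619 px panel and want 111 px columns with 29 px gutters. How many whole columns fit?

Each extra column adds 111 + 29 = 140 px.
(1619 + 29) / 140 = 11.77, so 11 columns fit.

11 columns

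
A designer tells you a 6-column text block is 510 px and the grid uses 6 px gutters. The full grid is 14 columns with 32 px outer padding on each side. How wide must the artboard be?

6c + 5·6 = 510 → 6c = 480 → c = 80 px.
Artboard = 2·32 + 14·80 + 13·6 = 64 + 1120 + 78 = 1262 px.

1262 px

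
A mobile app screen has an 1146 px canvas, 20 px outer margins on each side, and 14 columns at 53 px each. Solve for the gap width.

Subtract both margins: 1146 − 2·20 = 1106 px.
14 columns take 14·53 = 742 px; remaining 364 splits into 13 gaps.
g = 364 / 13 = 28 px.

28 px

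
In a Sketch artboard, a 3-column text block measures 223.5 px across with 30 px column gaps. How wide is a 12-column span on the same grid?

984 px

3c + 2·30 = 223.5 → 3c = 163.5 → c = 54.5 px.
12 columns plus 11 column gaps: 654 + 330 = 984 px.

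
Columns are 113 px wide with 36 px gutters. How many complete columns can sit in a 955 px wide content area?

6 columns: 6·113 + 5·36 = 858 px ≤ 955.
7 columns: 1007 px > 955. So 6.

6 columns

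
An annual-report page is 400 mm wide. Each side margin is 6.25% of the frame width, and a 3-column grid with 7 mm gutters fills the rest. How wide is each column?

Each margin = 6.25% of 400 = 25 mm; content = 400 − 2·25 = 350 mm.
350 − 2·7 = 336; ÷3 gives c = 112 mm.

112 mm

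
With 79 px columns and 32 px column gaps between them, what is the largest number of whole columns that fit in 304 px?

3 columns: 3·79 + 2·32 = 301 px ≤ 304.
4 columns: 412 px > 304. So 3.

3 columns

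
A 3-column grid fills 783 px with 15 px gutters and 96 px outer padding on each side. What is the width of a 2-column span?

Subtract both margins: 783 − 2·96 = 591 px.
3 columns + 2 gutters: 3c + 2·15 = 591.
3c = 591 − 30 = 561, so c = 187 px.
2 columns plus 1 gutter: 374 + 15 = 389 px.

389 px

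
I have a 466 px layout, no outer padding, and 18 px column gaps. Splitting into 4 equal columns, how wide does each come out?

Subtracting 3 column gaps of 18 leaves 412 for 4 columns, so c = 103 px.

103 px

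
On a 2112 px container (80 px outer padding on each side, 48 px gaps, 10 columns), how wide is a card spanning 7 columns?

Content width = 2112 − 2·80 = 1952 px.
1952 − 9·48 = 1520; ÷10 gives c = 152 px.
7 columns plus 6 gaps: 1064 + 288 = 1352 px.

1352 px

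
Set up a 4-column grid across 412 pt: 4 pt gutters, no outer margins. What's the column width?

100 pt

4 columns + 3 gutters: 4c + 3·4 = 412.
4c = 412 − 12 = 400, so c = 100 pt.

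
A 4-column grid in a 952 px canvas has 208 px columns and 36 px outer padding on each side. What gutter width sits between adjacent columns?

16 px

Content width = 952 − 2·36 = 880 px.
4·208 + 3g = 880 → 3g = 48 → g = 16 px.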